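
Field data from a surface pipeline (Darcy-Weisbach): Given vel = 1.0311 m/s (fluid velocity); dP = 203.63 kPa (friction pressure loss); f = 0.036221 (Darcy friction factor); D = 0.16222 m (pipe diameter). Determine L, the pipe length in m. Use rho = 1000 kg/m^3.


L = dP*1000*D / (f*rho*vel^2/2)
L = 203.63*1000*0.16222 / (0.036221*1000*1.0311^2/2)
L = 1715.6 m


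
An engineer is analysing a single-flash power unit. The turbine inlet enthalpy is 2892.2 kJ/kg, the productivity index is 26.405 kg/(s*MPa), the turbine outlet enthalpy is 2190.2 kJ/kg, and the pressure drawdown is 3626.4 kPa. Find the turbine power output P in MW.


Step 1: mdot = PI * dP / 1000 = 26.405 * 3626.4 / 1000 = 95.75509 kg/s
Step 2: P = mdot*(h_in - h_out)/1000 = 95.75509*(2892.2 - 2190.2)/1000 = 67.220 MW
P = 67.220 MW


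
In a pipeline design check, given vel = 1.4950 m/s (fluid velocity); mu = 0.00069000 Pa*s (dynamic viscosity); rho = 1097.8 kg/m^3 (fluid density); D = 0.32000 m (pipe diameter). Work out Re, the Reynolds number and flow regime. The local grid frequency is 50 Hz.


Step 1: Re = rho*vel*D/mu = 1097.8*1.495*0.32/0.00069 = 7.6114e+05
Step 2: Re = 7.6114e+05 > 4000, so flow is turbulent.
Re = 7.6114e+05 (turbulent)


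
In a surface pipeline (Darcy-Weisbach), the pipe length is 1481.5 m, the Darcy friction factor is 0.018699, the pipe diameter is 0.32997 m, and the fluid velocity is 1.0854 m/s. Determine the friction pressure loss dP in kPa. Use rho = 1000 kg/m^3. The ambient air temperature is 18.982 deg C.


dP = f * (L/D) * (rho*vel^2/2) / 1000
dP = 0.018699 * (1481.5/0.32997) * (1000*1.0854^2/2) / 1000
dP = 49.453 kPa


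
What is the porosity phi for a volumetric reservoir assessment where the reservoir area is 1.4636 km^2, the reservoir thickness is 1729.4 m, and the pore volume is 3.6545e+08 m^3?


phi = Vp / (A * 1e6 * hr)
phi = 3.6545e+08 / (1.4636 * 1e6 * 1729.4)
phi = 0.14438


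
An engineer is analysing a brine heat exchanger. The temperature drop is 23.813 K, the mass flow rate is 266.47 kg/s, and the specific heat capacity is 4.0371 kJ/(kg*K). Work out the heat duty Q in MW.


Q = mdot * cp * dT / 1000
Q = 266.47 * 4.0371 * 23.813 / 1000
Q = 25.617 MW


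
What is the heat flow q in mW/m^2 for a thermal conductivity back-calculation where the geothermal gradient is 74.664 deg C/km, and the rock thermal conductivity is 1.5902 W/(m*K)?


q = k * grad / 1000
q = 1.5902 * 74.664 / 1000
q = 0.1187307 W/m^2
Convert: 0.1187307 W/m^2 * 1000.0 = 118.73 mW/m^2
q = 118.73 mW/m^2


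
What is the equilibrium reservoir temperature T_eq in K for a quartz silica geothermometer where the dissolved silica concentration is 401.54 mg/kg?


T_eq = 1309 / (5.19 - log10(SiO2)) - 273.15
T_eq = 1309 / (5.19 - log10(401.54)) - 273.15
T_eq = 232.9841 deg C
Convert to K: 232.9841 + 273.15 = 506.13 K
T_eq = 506.13 K


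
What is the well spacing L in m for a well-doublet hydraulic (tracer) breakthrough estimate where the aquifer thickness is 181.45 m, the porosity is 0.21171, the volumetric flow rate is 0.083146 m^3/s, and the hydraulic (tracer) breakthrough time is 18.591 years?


L = sqrt(t_bt*365.25*86400*3*Qv / (pi*hr*phi))
L = sqrt(18.591*365.25*86400*3*0.083146 / (pi*181.45*0.21171))
L = 1101.2 m


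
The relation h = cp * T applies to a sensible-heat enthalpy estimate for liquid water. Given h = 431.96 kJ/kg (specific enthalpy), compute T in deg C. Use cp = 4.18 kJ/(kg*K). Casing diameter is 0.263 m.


T = h / cp
T = 431.96 / 4.18
T = 103.34 deg C


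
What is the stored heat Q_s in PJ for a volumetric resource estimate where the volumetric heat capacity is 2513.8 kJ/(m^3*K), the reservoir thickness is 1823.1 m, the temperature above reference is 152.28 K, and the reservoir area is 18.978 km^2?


Step 1: Vr = A*1e6*hr = 18.978*1e6*1823.1 = 3.459879e+10 m^3
Step 2: Q_s = Vr*rhoc*dT/1e12 = 3.459879e+10*2513.8*152.28/1e12 = 13244 PJ
Q_s = 13244 PJ


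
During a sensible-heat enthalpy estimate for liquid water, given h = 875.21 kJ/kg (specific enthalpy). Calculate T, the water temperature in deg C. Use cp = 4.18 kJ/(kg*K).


T = h / cp
T = 875.21 / 4.18
T = 209.38 deg C


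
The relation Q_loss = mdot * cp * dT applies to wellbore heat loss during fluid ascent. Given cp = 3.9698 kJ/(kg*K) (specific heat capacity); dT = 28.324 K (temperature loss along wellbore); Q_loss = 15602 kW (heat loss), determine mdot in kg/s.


mdot = Q_loss / (cp * dT)
mdot = 15602 / (3.9698 * 28.324)
mdot = 138.76 kg/s


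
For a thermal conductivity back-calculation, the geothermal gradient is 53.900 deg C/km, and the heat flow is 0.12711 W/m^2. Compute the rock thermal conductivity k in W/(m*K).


k = q / (grad / 1000)
k = 0.12711 / (53.900 / 1000)
k = 2.3583 W/(m*K)


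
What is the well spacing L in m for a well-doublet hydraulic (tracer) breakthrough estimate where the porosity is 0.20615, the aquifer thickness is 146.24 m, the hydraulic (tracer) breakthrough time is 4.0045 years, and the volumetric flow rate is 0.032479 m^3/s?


L = sqrt(t_bt*365.25*86400*3*Qv / (pi*hr*phi))
L = sqrt(4.0045*365.25*86400*3*0.032479 / (pi*146.24*0.20615))
L = 360.57 m


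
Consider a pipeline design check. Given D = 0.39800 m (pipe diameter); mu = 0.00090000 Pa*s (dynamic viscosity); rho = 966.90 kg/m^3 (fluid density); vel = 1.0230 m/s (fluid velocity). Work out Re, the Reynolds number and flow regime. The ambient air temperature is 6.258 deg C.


Step 1: Re = rho*vel*D/mu = 966.9*1.023*0.398/0.0009 = 4.3742e+05
Step 2: Re = 4.3742e+05 > 4000, so flow is turbulent.
Re = 4.3742e+05 (turbulent)


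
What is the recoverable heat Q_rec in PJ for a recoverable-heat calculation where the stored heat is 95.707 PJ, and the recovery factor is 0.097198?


Q_rec = Q_s * RF
Q_rec = 95.707 * 0.097198
Q_rec = 9.3025 PJ


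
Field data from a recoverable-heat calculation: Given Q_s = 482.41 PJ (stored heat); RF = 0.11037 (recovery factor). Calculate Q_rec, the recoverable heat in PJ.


Q_rec = Q_s * RF
Q_rec = 482.41 * 0.11037
Q_rec = 53.244 PJ


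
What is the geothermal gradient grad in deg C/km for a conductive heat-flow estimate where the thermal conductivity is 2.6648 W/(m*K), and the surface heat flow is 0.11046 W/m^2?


grad = q * 1000 / k
grad = 0.11046 * 1000 / 2.6648
grad = 41.452 deg C/km


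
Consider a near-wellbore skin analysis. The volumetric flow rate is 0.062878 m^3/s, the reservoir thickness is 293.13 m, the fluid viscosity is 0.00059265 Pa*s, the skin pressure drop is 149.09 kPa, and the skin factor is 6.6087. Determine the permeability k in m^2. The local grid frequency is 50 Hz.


k = S*q*mu / (2*pi*dP_s*1000*hr)
k = 6.6087*0.062878*0.00059265 / (2*pi*149.09*1000*293.13)
k = 8.9686e-13 m^2


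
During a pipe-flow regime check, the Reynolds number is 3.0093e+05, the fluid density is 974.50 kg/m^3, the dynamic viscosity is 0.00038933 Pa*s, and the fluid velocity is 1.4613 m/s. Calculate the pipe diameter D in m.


D = Re * mu / (rho * vel)
D = 3.0093e+05 * 0.00038933 / (974.50 * 1.4613)
D = 0.082274 m


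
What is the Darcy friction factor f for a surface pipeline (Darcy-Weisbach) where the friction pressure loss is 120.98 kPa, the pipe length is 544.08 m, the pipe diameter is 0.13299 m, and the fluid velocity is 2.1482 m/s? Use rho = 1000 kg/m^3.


f = dP*1000 / ((L/D)*(rho*vel^2/2))
f = 120.98*1000 / ((544.08/0.13299)*(1000*2.1482^2/2))
f = 0.012816


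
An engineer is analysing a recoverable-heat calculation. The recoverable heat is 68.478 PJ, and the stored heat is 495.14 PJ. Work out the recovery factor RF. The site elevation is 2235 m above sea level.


RF = Q_rec / Q_s
RF = 68.478 / 495.14
RF = 0.13830


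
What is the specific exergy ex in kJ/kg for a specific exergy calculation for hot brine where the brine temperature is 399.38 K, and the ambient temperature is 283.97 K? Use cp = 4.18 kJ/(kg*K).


ex = cp * ((T_b - T_0) - T_0 * ln(T_b/T_0))
ex = 4.18 * ((399.38 - 283.97) - 283.97 * ln(399.38/283.97))
ex = 77.596 kJ/kg


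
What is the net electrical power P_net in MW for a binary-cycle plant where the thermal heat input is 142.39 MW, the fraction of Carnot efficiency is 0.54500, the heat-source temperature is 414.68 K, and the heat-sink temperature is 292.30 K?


Step 1: eta = (1 - Tc/Th)*f = (1 - 292.3/414.68)*0.545 = 0.1608399
Step 2: P_net = eta * Q_in = 0.1608399 * 142.39 = 22.902 MW
P_net = 22.902 MW


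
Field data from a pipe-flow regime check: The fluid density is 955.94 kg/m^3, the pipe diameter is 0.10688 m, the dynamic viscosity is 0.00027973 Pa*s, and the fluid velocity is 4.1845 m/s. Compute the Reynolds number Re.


Re = rho * vel * D / mu
Re = 955.94 * 4.1845 * 0.10688 / 0.00027973
Re = 1.5284e+06


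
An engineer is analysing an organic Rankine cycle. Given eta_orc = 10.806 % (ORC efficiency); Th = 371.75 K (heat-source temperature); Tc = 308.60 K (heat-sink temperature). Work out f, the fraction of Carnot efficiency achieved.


f = (eta_orc/100) / (1 - Tc/Th)
f = (10.806/100) / (1 - 308.60/371.75)
f = 0.63613


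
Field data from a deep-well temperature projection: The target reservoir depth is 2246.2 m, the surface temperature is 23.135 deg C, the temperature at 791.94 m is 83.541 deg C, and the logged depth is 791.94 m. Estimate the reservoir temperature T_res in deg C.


Step 1: grad = (T_d1 - T_surf)/d1 * 1000 = (83.541 - 23.135)/791.94 * 1000 = 76.27598 deg C/km
Step 2: T_res = T_surf + grad*d2/1000 = 23.135 + 76.27598*2246.2/1000 = 194.47 deg C
T_res = 194.47 deg C


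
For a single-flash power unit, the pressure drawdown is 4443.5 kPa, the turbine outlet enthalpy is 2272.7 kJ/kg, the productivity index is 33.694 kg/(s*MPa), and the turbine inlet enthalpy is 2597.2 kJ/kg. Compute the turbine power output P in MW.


Step 1: mdot = PI * dP / 1000 = 33.694 * 4443.5 / 1000 = 149.7193 kg/s
Step 2: P = mdot*(h_in - h_out)/1000 = 149.7193*(2597.2 - 2272.7)/1000 = 48.584 MW
P = 48.584 MW


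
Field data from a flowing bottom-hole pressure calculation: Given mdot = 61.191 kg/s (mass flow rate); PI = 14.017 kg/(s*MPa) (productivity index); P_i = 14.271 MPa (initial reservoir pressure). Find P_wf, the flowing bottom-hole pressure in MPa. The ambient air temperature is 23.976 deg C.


P_wf = P_i - mdot / PI
P_wf = 14.271 - 61.191 / 14.017
P_wf = 9.9055 MPa


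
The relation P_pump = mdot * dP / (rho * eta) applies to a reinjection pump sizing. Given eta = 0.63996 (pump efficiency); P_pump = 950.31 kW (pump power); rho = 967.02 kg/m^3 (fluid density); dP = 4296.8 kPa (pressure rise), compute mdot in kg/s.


mdot = P_pump * rho * eta / dP
mdot = 950.31 * 967.02 * 0.63996 / 4296.8
mdot = 136.87 kg/s


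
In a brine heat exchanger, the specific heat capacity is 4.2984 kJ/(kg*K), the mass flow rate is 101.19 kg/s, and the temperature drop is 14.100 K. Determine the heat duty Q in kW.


Q = mdot * cp * dT / 1000
Q = 101.19 * 4.2984 * 14.100 / 1000
Q = 6.132867 MW
Convert: 6.132867 MW * 1000.0 = 6132.9 kW
Q = 6132.9 kW


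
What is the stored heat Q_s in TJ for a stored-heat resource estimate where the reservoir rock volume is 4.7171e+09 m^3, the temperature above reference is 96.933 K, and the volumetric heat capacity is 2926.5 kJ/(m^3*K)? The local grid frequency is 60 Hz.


Q_s = Vr * rhoc * dT / 1e12
Q_s = 4.7171e+09 * 2926.5 * 96.933 / 1e12
Q_s = 1338.121 PJ
Convert: 1338.121 PJ * 1000.0 = 1.3381e+06 TJ
Q_s = 1.3381e+06 TJ


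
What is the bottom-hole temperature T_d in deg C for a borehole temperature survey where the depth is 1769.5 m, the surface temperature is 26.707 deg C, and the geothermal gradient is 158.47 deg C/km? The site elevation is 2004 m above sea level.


T_d = T_surf + grad * d / 1000
T_d = 26.707 + 158.47 * 1769.5 / 1000
T_d = 307.12 deg C


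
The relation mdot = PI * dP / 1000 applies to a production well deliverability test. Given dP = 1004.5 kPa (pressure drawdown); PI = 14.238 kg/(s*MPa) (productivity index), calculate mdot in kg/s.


mdot = PI * dP / 1000
mdot = 14.238 * 1004.5 / 1000
mdot = 14.302 kg/s


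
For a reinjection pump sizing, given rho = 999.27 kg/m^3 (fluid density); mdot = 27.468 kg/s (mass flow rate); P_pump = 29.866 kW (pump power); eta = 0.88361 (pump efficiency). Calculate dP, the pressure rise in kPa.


dP = P_pump * rho * eta / mdot
dP = 29.866 * 999.27 * 0.88361 / 27.468
dP = 960.05 kPa


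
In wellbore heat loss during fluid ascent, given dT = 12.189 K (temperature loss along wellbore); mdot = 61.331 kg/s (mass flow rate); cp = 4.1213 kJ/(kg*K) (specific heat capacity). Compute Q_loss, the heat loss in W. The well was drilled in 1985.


Q_loss = mdot * cp * dT
Q_loss = 61.331 * 4.1213 * 12.189
Q_loss = 3080.934 kW
Convert: 3080.934 kW * 1000.0 = 3.0809e+06 W
Q_loss = 3.0809e+06 W


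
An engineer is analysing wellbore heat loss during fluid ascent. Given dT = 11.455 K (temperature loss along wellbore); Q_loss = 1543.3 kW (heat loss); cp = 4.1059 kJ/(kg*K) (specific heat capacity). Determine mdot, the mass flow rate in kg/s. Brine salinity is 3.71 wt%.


mdot = Q_loss / (cp * dT)
mdot = 1543.3 / (4.1059 * 11.455)
mdot = 32.813 kg/s


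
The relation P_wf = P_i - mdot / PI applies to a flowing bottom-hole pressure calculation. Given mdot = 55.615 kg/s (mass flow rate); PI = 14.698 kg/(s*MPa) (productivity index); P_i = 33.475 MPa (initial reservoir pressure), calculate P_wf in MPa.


P_wf = P_i - mdot / PI
P_wf = 33.475 - 55.615 / 14.698
P_wf = 29.691 MPa


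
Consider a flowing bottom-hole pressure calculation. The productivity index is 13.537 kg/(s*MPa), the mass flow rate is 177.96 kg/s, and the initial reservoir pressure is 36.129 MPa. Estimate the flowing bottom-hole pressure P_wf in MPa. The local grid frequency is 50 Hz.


P_wf = P_i - mdot / PI
P_wf = 36.129 - 177.96 / 13.537
P_wf = 22.983 MPa


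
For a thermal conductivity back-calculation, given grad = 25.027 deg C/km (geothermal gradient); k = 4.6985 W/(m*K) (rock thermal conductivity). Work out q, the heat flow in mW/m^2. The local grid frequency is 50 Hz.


q = k * grad / 1000
q = 4.6985 * 25.027 / 1000
q = 0.1175894 W/m^2
Convert: 0.1175894 W/m^2 * 1000.0 = 117.59 mW/m^2
q = 117.59 mW/m^2


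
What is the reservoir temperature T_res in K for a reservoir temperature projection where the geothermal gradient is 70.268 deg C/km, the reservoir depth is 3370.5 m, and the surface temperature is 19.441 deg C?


T_res = T_surf + grad * d / 1000
T_res = 19.441 + 70.268 * 3370.5 / 1000
T_res = 256.2793 deg C
Convert to K: 256.2793 + 273.15 = 529.43 K
T_res = 529.43 K


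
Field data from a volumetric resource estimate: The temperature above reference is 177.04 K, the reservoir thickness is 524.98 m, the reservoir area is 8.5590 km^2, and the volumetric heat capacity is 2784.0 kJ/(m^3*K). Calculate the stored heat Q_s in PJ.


Step 1: Vr = A*1e6*hr = 8.559*1e6*524.98 = 4.493304e+09 m^3
Step 2: Q_s = Vr*rhoc*dT/1e12 = 4.493304e+09*2784.0*177.04/1e12 = 2214.7 PJ
Q_s = 2214.7 PJ


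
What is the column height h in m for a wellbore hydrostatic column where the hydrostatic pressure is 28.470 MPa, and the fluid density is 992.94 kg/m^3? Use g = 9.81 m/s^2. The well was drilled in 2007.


h = P * 1e6 / (g * rho)
h = 28.470 * 1e6 / (9.81 * 992.94)
h = 2922.8 m


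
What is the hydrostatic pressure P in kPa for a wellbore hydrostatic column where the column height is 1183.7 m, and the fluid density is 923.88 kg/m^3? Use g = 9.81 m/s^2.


P = rho * g * h / 1e6
P = 923.88 * 9.81 * 1183.7 / 1e6
P = 10.72818 MPa
Convert: 10.72818 MPa * 1000.0 = 10728 kPa
P = 10728 kPa


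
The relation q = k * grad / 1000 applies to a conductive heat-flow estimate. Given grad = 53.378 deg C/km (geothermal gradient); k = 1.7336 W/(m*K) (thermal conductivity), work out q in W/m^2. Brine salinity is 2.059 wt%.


q = k * grad / 1000
q = 1.7336 * 53.378 / 1000
q = 0.092536 W/m^2


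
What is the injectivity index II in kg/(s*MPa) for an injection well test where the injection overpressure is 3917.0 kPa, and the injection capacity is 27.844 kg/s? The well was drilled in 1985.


II = mdot * 1000 / dP
II = 27.844 * 1000 / 3917.0
II = 7.1085 kg/(s*MPa)


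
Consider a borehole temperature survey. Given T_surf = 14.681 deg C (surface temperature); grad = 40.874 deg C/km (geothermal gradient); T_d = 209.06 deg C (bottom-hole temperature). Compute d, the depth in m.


d = (T_d - T_surf) / grad * 1000
d = (209.06 - 14.681) / 40.874 * 1000
d = 4755.6 m


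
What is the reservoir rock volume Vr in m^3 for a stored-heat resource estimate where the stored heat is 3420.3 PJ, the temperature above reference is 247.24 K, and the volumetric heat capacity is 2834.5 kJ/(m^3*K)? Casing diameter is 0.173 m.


Vr = Q_s * 1e12 / (rhoc * dT)
Vr = 3420.3 * 1e12 / (2834.5 * 247.24)
Vr = 4.8806e+09 m^3


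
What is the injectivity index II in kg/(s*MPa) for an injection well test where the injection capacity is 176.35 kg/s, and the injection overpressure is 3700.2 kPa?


II = mdot * 1000 / dP
II = 176.35 * 1000 / 3700.2
II = 47.660 kg/(s*MPa)


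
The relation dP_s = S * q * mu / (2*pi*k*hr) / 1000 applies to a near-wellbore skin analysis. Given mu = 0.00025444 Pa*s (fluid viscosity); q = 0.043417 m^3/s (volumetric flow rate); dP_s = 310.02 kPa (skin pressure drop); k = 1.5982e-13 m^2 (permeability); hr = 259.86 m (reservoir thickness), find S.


S = dP_s * 1000 * 2*pi*k*hr / (q*mu)
S = 310.02 * 1000 * 2*pi*1.5982e-13*259.86 / (0.043417*0.00025444)
S = 7.3231


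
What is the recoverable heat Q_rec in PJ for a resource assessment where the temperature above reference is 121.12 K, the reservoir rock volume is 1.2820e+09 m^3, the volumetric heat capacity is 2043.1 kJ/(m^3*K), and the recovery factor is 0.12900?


Step 1: Q_s = Vr*rhoc*dT/1e12 = 1.2820e+09*2043.1*121.12/1e12 = 317.2441 PJ
Step 2: Q_rec = Q_s * RF = 317.2441 * 0.129 = 40.924 PJ
Q_rec = 40.924 PJ


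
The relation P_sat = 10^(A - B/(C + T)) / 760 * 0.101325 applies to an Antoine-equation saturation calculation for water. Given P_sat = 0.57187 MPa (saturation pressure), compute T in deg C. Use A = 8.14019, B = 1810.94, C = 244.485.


T = B / (A - log10(P_sat * 760 / 0.101325)) - C
T = 1810.94 / (8.14019 - log10(0.57187 * 760 / 0.101325)) - 244.485
T = 157.25 deg C


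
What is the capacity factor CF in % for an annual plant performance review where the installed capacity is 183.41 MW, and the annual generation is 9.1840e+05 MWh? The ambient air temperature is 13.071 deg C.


CF = E_a / (cap * 8760) * 100
CF = 9.1840e+05 / (183.41 * 8760) * 100
CF = 57.162 %


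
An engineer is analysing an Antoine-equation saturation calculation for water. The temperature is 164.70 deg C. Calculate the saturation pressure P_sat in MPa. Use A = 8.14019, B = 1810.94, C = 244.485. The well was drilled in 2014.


P_sat = 10^(A - B/(C + T)) / 760 * 0.101325
P_sat = 10^(8.14019 - 1810.94/(244.485 + 164.70)) / 760 * 0.101325
P_sat = 0.69083 MPa


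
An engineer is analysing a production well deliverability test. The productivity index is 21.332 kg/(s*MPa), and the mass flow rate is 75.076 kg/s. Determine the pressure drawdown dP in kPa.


dP = mdot * 1000 / PI
dP = 75.076 * 1000 / 21.332
dP = 3519.4 kPa


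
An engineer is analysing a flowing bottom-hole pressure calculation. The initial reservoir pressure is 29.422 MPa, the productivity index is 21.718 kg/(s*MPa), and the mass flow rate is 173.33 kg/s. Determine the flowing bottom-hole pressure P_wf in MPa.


P_wf = P_i - mdot / PI
P_wf = 29.422 - 173.33 / 21.718
P_wf = 21.441 MPa


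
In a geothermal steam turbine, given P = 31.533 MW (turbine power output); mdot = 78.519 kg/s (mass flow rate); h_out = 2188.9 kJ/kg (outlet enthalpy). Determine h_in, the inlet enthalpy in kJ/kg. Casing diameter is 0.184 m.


h_in = h_out + P * 1000 / mdot
h_in = 2188.9 + 31.533 * 1000 / 78.519
h_in = 2590.5 kJ/kg


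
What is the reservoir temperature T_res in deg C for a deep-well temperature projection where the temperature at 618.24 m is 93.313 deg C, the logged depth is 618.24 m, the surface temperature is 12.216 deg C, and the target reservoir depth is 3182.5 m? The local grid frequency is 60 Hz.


Step 1: grad = (T_d1 - T_surf)/d1 * 1000 = (93.313 - 12.216)/618.24 * 1000 = 131.1740 deg C/km
Step 2: T_res = T_surf + grad*d2/1000 = 12.216 + 131.1740*3182.5/1000 = 429.68 deg C
T_res = 429.68 deg C


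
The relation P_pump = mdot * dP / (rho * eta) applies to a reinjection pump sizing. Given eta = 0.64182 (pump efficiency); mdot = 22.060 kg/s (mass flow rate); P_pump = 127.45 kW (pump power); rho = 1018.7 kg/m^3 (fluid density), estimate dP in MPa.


dP = P_pump * rho * eta / mdot
dP = 127.45 * 1018.7 * 0.64182 / 22.060
dP = 3777.408 kPa
Convert: 3777.408 kPa * 0.001 = 3.7774 MPa
dP = 3.7774 MPa


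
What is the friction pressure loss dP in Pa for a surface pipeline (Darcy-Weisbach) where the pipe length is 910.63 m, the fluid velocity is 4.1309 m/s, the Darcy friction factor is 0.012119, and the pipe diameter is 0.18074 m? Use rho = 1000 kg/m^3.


dP = f * (L/D) * (rho*vel^2/2) / 1000
dP = 0.012119 * (910.63/0.18074) * (1000*4.1309^2/2) / 1000
dP = 520.9713 kPa
Convert: 520.9713 kPa * 1000.0 = 5.2097e+05 Pa
dP = 5.2097e+05 Pa


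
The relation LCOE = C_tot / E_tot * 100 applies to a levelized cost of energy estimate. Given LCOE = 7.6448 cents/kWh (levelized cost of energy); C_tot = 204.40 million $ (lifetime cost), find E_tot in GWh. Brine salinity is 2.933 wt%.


E_tot = C_tot / LCOE * 100
E_tot = 204.40 / 7.6448 * 100
E_tot = 2673.7 GWh


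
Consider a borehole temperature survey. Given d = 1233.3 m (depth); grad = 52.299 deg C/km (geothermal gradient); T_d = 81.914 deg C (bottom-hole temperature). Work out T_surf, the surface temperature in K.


T_surf = T_d - grad * d / 1000
T_surf = 81.914 - 52.299 * 1233.3 / 1000
T_surf = 17.41364 deg C
Convert to K: 17.41364 + 273.15 = 290.56 K
T_surf = 290.56 K


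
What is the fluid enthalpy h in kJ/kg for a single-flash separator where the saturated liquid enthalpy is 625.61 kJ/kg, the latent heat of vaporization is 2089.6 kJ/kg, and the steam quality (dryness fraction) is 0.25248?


h = hf + x * hfg
h = 625.61 + 0.25248 * 2089.6
h = 1153.2 kJ/kg


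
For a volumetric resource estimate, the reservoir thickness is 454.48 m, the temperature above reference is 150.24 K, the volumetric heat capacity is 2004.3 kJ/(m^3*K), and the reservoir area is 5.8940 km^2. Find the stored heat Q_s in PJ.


Step 1: Vr = A*1e6*hr = 5.894*1e6*454.48 = 2.678705e+09 m^3
Step 2: Q_s = Vr*rhoc*dT/1e12 = 2.678705e+09*2004.3*150.24/1e12 = 806.63 PJ
Q_s = 806.63 PJ


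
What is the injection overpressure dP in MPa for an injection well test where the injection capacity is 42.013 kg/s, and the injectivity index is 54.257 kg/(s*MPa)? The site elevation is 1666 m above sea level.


dP = mdot * 1000 / II
dP = 42.013 * 1000 / 54.257
dP = 774.3333 kPa
Convert: 774.3333 kPa * 0.001 = 0.77433 MPa
dP = 0.77433 MPa


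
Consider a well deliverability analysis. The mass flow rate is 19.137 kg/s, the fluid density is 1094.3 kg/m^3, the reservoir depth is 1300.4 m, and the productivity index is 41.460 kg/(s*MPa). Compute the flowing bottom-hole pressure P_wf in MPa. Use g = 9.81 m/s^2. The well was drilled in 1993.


Step 1: P_i = rho*g*h/1e6 = 1094.3*9.81*1300.4/1e6 = 13.95990 MPa
Step 2: P_wf = P_i - mdot/PI = 13.95990 - 19.137/41.46 = 13.498 MPa
P_wf = 13.498 MPa


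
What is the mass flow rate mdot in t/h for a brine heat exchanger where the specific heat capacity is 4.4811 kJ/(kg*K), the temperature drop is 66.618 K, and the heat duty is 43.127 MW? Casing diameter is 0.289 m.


mdot = Q * 1000 / (cp * dT)
mdot = 43.127 * 1000 / (4.4811 * 66.618)
mdot = 144.4685 kg/s
Convert: 144.4685 kg/s * 3.6 = 520.09 t/h
mdot = 520.09 t/h


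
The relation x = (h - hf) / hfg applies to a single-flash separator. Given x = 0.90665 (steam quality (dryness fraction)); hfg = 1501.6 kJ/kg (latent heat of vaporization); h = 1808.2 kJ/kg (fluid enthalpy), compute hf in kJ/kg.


hf = h - x * hfg
hf = 1808.2 - 0.90665 * 1501.6
hf = 446.77 kJ/kg


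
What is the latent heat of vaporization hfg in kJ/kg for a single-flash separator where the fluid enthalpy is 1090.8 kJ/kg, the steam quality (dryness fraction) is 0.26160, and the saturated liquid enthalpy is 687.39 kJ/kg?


hfg = (h - hf) / x
hfg = (1090.8 - 687.39) / 0.26160
hfg = 1542.1 kJ/kg


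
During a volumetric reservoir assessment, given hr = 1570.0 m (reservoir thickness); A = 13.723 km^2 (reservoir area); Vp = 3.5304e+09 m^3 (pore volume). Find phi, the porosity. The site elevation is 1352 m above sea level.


phi = Vp / (A * 1e6 * hr)
phi = 3.5304e+09 / (13.723 * 1e6 * 1570.0)
phi = 0.16386


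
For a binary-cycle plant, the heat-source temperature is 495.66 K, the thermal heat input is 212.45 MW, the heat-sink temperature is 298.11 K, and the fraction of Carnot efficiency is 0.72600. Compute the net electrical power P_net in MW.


Step 1: eta = (1 - Tc/Th)*f = (1 - 298.11/495.66)*0.726 = 0.2893542
Step 2: P_net = eta * Q_in = 0.2893542 * 212.45 = 61.473 MW
P_net = 61.473 MW


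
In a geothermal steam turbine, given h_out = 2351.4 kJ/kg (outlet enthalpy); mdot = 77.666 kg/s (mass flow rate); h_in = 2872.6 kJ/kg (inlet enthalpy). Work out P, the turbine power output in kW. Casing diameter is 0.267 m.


P = mdot * (h_in - h_out) / 1000
P = 77.666 * (2872.6 - 2351.4) / 1000
P = 40.47952 MW
Convert: 40.47952 MW * 1000.0 = 40480 kW
P = 40480 kW


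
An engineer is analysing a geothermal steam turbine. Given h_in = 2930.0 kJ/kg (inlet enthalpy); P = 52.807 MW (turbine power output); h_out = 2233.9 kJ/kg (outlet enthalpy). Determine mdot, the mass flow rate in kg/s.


mdot = P * 1000 / (h_in - h_out)
mdot = 52.807 * 1000 / (2930.0 - 2233.9)
mdot = 75.861 kg/s


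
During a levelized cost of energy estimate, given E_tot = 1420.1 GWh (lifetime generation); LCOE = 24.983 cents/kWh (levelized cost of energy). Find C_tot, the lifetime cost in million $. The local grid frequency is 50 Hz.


C_tot = LCOE / 100 * E_tot
C_tot = 24.983 / 100 * 1420.1
C_tot = 354.78 million $


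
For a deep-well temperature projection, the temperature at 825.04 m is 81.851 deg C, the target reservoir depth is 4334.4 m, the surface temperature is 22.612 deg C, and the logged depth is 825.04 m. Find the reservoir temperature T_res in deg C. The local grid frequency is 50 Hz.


Step 1: grad = (T_d1 - T_surf)/d1 * 1000 = (81.851 - 22.612)/825.04 * 1000 = 71.80137 deg C/km
Step 2: T_res = T_surf + grad*d2/1000 = 22.612 + 71.80137*4334.4/1000 = 333.83 deg C
T_res = 333.83 deg C


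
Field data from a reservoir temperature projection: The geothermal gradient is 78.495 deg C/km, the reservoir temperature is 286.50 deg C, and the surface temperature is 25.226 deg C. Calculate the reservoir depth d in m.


d = (T_res - T_surf) / grad * 1000
d = (286.50 - 25.226) / 78.495 * 1000
d = 3328.5 m


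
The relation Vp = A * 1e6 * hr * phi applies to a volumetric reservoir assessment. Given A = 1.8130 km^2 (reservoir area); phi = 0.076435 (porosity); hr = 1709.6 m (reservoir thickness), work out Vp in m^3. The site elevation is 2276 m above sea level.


Vp = A * 1e6 * hr * phi
Vp = 1.8130 * 1e6 * 1709.6 * 0.076435
Vp = 2.3691e+08 m^3


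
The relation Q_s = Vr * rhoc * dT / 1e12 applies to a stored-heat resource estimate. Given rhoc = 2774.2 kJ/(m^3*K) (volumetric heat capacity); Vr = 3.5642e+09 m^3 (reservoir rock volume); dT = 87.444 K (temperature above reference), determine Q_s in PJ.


Q_s = Vr * rhoc * dT / 1e12
Q_s = 3.5642e+09 * 2774.2 * 87.444 / 1e12
Q_s = 864.63 PJ


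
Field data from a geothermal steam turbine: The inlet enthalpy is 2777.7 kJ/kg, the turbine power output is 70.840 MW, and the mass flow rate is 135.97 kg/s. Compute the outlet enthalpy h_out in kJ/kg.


h_out = h_in - P * 1000 / mdot
h_out = 2777.7 - 70.840 * 1000 / 135.97
h_out = 2256.7 kJ/kg


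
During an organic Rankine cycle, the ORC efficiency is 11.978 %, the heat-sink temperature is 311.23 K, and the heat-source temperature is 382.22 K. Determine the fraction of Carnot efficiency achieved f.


f = (eta_orc/100) / (1 - Tc/Th)
f = (11.978/100) / (1 - 311.23/382.22)
f = 0.64491


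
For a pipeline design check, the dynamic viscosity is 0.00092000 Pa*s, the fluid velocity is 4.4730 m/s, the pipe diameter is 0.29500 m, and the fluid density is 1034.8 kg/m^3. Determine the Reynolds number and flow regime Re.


Step 1: Re = rho*vel*D/mu = 1034.8*4.473*0.295/0.00092 = 1.4842e+06
Step 2: Re = 1.4842e+06 > 4000, so flow is turbulent.
Re = 1.4842e+06 (turbulent)


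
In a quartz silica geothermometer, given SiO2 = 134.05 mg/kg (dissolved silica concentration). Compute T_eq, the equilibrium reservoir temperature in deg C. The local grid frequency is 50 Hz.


T_eq = 1309 / (5.19 - log10(SiO2)) - 273.15
T_eq = 1309 / (5.19 - log10(134.05)) - 273.15
T_eq = 154.25 deg C


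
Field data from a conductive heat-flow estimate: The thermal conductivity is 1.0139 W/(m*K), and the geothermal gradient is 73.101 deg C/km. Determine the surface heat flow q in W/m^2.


q = k * grad / 1000
q = 1.0139 * 73.101 / 1000
q = 0.074117 W/m^2


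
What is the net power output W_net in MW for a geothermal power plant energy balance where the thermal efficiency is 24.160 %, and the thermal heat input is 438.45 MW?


W_net = eta / 100 * Q_in
W_net = 24.160 / 100 * 438.45
W_net = 105.93 MW


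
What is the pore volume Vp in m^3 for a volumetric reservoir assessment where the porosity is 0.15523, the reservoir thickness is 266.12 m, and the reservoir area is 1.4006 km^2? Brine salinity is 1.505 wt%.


Vp = A * 1e6 * hr * phi
Vp = 1.4006 * 1e6 * 266.12 * 0.15523
Vp = 5.7859e+07 m^3


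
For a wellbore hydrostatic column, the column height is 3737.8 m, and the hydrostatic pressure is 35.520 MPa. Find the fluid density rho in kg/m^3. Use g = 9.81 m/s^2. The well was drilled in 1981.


rho = P * 1e6 / (g * h)
rho = 35.520 * 1e6 / (9.81 * 3737.8)
rho = 968.70 kg/m^3


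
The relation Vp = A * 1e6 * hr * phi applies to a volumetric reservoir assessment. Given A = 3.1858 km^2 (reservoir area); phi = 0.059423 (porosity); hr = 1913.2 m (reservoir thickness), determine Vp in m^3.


Vp = A * 1e6 * hr * phi
Vp = 3.1858 * 1e6 * 1913.2 * 0.059423
Vp = 3.6219e+08 m^3


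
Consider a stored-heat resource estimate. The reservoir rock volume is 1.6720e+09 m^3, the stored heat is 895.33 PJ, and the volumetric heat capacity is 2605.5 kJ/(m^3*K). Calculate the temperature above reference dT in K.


dT = Q_s * 1e12 / (Vr * rhoc)
dT = 895.33 * 1e12 / (1.6720e+09 * 2605.5)
dT = 205.52 K


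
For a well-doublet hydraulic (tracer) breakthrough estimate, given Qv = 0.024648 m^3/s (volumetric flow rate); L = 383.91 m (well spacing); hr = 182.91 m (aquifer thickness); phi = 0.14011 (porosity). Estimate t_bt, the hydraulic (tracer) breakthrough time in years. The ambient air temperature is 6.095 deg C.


t_bt = pi * hr * phi * L^2 / (3 * Qv) / (365.25*86400)
t_bt = pi * 182.91 * 0.14011 * 383.91^2 / (3 * 0.024648) / (365.25*86400)
t_bt = 5.0852 years


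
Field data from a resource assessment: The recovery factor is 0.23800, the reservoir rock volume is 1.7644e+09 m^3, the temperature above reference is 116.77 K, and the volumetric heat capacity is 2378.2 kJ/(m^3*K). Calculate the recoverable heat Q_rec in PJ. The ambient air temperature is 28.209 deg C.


Step 1: Q_s = Vr*rhoc*dT/1e12 = 1.7644e+09*2378.2*116.77/1e12 = 489.9781 PJ
Step 2: Q_rec = Q_s * RF = 489.9781 * 0.238 = 116.61 PJ
Q_rec = 116.61 PJ


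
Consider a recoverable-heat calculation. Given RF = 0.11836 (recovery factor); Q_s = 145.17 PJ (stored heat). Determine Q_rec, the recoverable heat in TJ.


Q_rec = Q_s * RF
Q_rec = 145.17 * 0.11836
Q_rec = 17.18232 PJ
Convert: 17.18232 PJ * 1000.0 = 17182 TJ
Q_rec = 17182 TJ


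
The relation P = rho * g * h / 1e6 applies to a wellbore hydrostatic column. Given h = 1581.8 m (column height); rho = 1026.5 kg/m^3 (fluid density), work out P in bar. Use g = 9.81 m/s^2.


P = rho * g * h / 1e6
P = 1026.5 * 9.81 * 1581.8 / 1e6
P = 15.92867 MPa
Convert: 15.92867 MPa * 10.0 = 159.29 bar
P = 159.29 bar


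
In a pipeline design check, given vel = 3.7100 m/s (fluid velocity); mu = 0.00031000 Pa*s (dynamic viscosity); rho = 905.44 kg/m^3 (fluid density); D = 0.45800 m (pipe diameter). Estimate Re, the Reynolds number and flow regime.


Step 1: Re = rho*vel*D/mu = 905.44*3.71*0.458/0.00031 = 4.9629e+06
Step 2: Re = 4.9629e+06 > 4000, so flow is turbulent.
Re = 4.9629e+06 (turbulent)


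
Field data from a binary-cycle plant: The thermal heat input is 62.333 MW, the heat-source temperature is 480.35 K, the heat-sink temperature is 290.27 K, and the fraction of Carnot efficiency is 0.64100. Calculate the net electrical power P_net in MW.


Step 1: eta = (1 - Tc/Th)*f = (1 - 290.27/480.35)*0.641 = 0.2536510
Step 2: P_net = eta * Q_in = 0.2536510 * 62.333 = 15.811 MW
P_net = 15.811 MW


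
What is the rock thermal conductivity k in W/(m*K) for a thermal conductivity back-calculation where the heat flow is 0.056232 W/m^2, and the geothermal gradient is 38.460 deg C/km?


k = q / (grad / 1000)
k = 0.056232 / (38.460 / 1000)
k = 1.4621 W/(m*K)


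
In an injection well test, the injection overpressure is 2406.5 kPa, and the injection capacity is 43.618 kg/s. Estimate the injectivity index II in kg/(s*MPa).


II = mdot * 1000 / dP
II = 43.618 * 1000 / 2406.5
II = 18.125 kg/(s*MPa)


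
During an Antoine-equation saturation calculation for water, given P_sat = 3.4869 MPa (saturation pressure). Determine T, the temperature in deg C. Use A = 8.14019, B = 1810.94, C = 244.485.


T = B / (A - log10(P_sat * 760 / 0.101325)) - C
T = 1810.94 / (8.14019 - log10(3.4869 * 760 / 0.101325)) - 244.485
T = 241.98 deg C


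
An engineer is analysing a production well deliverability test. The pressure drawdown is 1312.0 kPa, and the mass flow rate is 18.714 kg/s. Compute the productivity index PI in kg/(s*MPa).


PI = mdot * 1000 / dP
PI = 18.714 * 1000 / 1312.0
PI = 14.264 kg/(s*MPa)


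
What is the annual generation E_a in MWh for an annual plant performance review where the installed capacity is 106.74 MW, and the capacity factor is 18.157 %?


E_a = CF / 100 * cap * 8760
E_a = 18.157 / 100 * 106.74 * 8760
E_a = 1.6978e+05 MWh


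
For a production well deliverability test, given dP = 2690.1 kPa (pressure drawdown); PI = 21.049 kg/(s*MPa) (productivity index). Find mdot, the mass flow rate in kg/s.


mdot = PI * dP / 1000
mdot = 21.049 * 2690.1 / 1000
mdot = 56.624 kg/s


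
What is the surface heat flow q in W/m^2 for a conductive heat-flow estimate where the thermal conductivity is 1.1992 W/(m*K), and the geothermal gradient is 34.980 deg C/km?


q = k * grad / 1000
q = 1.1992 * 34.980 / 1000
q = 0.041948 W/m^2


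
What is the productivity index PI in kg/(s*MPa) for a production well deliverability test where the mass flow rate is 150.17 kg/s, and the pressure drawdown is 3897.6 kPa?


PI = mdot * 1000 / dP
PI = 150.17 * 1000 / 3897.6
PI = 38.529 kg/(s*MPa)


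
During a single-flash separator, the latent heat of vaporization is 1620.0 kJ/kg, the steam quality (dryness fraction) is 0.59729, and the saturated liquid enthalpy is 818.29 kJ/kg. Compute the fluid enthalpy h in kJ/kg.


h = hf + x * hfg
h = 818.29 + 0.59729 * 1620.0
h = 1785.9 kJ/kg


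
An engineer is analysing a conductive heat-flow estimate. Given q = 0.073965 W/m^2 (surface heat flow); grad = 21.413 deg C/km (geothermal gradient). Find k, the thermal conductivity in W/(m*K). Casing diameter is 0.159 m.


k = q * 1000 / grad
k = 0.073965 * 1000 / 21.413
k = 3.4542 W/(m*K)


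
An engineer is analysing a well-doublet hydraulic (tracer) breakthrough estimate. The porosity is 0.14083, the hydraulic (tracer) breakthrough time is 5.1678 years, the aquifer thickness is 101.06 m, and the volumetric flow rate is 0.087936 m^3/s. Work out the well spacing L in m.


L = sqrt(t_bt*365.25*86400*3*Qv / (pi*hr*phi))
L = sqrt(5.1678*365.25*86400*3*0.087936 / (pi*101.06*0.14083))
L = 980.93 m


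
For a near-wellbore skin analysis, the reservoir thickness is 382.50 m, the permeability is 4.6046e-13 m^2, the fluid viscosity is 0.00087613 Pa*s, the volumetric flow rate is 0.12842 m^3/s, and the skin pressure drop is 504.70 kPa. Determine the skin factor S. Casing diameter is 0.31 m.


S = dP_s * 1000 * 2*pi*k*hr / (q*mu)
S = 504.70 * 1000 * 2*pi*4.6046e-13*382.50 / (0.12842*0.00087613)
S = 4.9640


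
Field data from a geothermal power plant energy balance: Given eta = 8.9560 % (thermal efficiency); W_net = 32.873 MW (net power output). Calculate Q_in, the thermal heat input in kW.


Q_in = W_net / (eta / 100)
Q_in = 32.873 / (8.9560 / 100)
Q_in = 367.0500 MW
Convert: 367.0500 MW * 1000.0 = 3.6705e+05 kW
Q_in = 3.6705e+05 kW


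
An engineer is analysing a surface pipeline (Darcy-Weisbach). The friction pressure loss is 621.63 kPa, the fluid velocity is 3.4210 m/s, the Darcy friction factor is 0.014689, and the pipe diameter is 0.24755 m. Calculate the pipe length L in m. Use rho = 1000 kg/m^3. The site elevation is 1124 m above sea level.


L = dP*1000*D / (f*rho*vel^2/2)
L = 621.63*1000*0.24755 / (0.014689*1000*3.4210^2/2)
L = 1790.3 m


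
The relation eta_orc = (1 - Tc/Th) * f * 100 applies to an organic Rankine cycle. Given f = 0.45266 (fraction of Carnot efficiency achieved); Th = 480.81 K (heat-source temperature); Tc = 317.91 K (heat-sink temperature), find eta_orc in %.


eta_orc = (1 - Tc/Th) * f * 100
eta_orc = (1 - 317.91/480.81) * 0.45266 * 100
eta_orc = 15.336 %


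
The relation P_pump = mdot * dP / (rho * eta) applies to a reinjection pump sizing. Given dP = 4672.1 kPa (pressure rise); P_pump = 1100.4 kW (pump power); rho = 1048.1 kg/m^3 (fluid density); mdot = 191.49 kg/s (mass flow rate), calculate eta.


eta = mdot * dP / (rho * P_pump)
eta = 191.49 * 4672.1 / (1048.1 * 1100.4)
eta = 0.77572


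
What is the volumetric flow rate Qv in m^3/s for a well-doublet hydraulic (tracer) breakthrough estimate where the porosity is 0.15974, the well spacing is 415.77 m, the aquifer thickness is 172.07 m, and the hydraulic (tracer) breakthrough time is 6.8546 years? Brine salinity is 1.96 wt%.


Qv = pi*hr*phi*L^2 / (3*t_bt*365.25*86400)
Qv = pi*172.07*0.15974*415.77^2 / (3*6.8546*365.25*86400)
Qv = 0.023002 m^3/s


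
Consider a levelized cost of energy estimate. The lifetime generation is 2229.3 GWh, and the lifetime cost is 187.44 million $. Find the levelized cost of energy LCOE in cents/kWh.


LCOE = C_tot / E_tot * 100
LCOE = 187.44 / 2229.3 * 100
LCOE = 8.4080 cents/kWh


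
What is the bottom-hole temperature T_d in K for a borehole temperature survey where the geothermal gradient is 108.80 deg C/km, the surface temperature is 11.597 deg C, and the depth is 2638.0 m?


T_d = T_surf + grad * d / 1000
T_d = 11.597 + 108.80 * 2638.0 / 1000
T_d = 298.6114 deg C
Convert to K: 298.6114 + 273.15 = 571.76 K
T_d = 571.76 K


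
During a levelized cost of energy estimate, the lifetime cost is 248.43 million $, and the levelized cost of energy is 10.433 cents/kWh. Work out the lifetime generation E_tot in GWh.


E_tot = C_tot / LCOE * 100
E_tot = 248.43 / 10.433 * 100
E_tot = 2381.2 GWh


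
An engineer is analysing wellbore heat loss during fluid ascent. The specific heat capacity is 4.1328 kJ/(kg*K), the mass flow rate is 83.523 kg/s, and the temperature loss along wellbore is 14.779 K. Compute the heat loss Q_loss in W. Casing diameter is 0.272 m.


Q_loss = mdot * cp * dT
Q_loss = 83.523 * 4.1328 * 14.779
Q_loss = 5101.472 kW
Convert: 5101.472 kW * 1000.0 = 5.1015e+06 W
Q_loss = 5.1015e+06 W


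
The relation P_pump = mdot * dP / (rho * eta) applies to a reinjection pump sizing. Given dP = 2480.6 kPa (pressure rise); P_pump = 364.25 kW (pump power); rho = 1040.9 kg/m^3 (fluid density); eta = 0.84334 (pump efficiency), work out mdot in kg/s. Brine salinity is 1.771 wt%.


mdot = P_pump * rho * eta / dP
mdot = 364.25 * 1040.9 * 0.84334 / 2480.6
mdot = 128.90 kg/s
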